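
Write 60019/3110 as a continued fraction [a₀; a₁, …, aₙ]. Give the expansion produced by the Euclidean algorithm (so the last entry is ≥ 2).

[19; 3, 2, 1, 7, 13, 3]

60019 = 19·3110 + 929
3110 = 3·929 + 323
929 = 2·323 + 283
323 = 1·283 + 40
283 = 7·40 + 3
40 = 13·3 + 1
3 = 3·1 + 0  (stop)
So 60019/3110 = [19; 3, 2, 1, 7, 13, 3].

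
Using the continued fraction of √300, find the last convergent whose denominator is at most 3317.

√300 = [17; 3, 8, 3, 34, …] (period length 4).
Convergents:
  p_0/q_0 = 17/1
  p_1/q_1 = 52/3
  p_2/q_2 = 433/25
  p_3/q_3 = 1351/78
  p_4/q_4 = 46367/2677
  p_5/q_5 = 140452/8109
q_4 = 2677 ≤ 3317 < 8109 = q_5, so the answer is 46367/2677.

46367/2677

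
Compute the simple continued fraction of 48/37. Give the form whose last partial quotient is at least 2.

48 = 1*37 + 11
37 = 3*11 + 4
11 = 2*4 + 3
4 = 1*3 + 1
3 = 3*1 + 0  (stop)
So 48/37 = [1; 3, 2, 1, 3].

[1; 3, 2, 1, 3]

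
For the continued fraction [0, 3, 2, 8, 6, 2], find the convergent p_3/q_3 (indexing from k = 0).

17/59

Using pₖ = aₖpₖ₋₁ + pₖ₋₂, qₖ = aₖqₖ₋₁ + qₖ₋₂ (with p₋₁=1, p₋₂=0, q₋₁=0, q₋₂=1):
  k=0: a=0, p=0, q=1
  k=1: a=3, p=1, q=3
  k=2: a=2, p=2, q=7
  k=3: a=8, p=17, q=59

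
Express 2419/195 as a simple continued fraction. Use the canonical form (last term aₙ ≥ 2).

2419 = 12×195 + 79
195 = 2×79 + 37
79 = 2×37 + 5
37 = 7×5 + 2
5 = 2×2 + 1
2 = 2×1 + 0  (stop)
So 2419/195 = [12; 2, 2, 7, 2, 2].

[12; 2, 2, 7, 2, 2]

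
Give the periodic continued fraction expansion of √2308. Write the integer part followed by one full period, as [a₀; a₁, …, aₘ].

a₀ = ⌊√2308⌋ = 48.
With m₀=0, d₀=1 and mₖ₊₁ = dₖaₖ − mₖ, dₖ₊₁ = (n − mₖ₊₁²)/dₖ, aₖ₊₁ = ⌊(a₀+mₖ₊₁)/dₖ₊₁⌋:
  k=1: m=48, d=4, a=24
  k=2: m=48, d=1, a=96
d=1 and a=2a₀=96 at k=2, so the next step gives (m, d) = (48, 4) again — its k=1 value — and the period has length 2.

[48; 24, 96]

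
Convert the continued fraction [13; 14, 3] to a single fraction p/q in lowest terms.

Fold from the inside: start with 3/1.
  14 + 1/3 = 43/3
  13 + 3/43 = 562/43

562/43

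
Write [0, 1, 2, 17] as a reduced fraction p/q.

Using pₖ = aₖpₖ₋₁ + pₖ₋₂ and qₖ = aₖqₖ₋₁ + qₖ₋₂:
  k=0: a=0, p=0, q=1
  k=1: a=1, p=1, q=1
  k=2: a=2, p=2, q=3
  k=3: a=17, p=35, q=52

35/52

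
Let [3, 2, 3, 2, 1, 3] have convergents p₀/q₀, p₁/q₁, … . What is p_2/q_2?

24/7

Using pₖ = aₖpₖ₋₁ + pₖ₋₂, qₖ = aₖqₖ₋₁ + qₖ₋₂ (with p₋₁=1, p₋₂=0, q₋₁=0, q₋₂=1):
  k=0: a=3, p=3, q=1
  k=1: a=2, p=7, q=2
  k=2: a=3, p=24, q=7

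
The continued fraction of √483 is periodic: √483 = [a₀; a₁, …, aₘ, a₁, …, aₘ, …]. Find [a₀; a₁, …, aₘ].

a₀ = ⌊√483⌋ = 21.
With m₀=0, d₀=1 and mₖ₊₁ = dₖaₖ − mₖ, dₖ₊₁ = (n − mₖ₊₁²)/dₖ, aₖ₊₁ = ⌊(a₀+mₖ₊₁)/dₖ₊₁⌋:
  k=1: m=21, d=42, a=1
  k=2: m=21, d=1, a=42
d=1 and a=2a₀=42 at k=2, so the next step gives (m, d) = (21, 42) again — its k=1 value — and the period has length 2.

[21; 1, 42]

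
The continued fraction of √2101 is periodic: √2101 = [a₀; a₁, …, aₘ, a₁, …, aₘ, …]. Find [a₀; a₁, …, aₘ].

[45; 1, 5, 8, 5, 1, 90]

a₀ = ⌊√2101⌋ = 45.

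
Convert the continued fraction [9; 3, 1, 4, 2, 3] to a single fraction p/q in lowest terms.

Fold from the inside: start with 3/1.
  2 + 1/3 = 7/3
  4 + 3/7 = 31/7
  1 + 7/31 = 38/31
  3 + 31/38 = 145/38
  9 + 38/145 = 1343/145

1343/145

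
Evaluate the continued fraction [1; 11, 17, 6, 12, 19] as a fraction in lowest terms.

288313/264403

Fold from the inside: start with 19/1.
  12 + 1/19 = 229/19
  6 + 19/229 = 1393/229
  17 + 229/1393 = 23910/1393
  11 + 1393/23910 = 264403/23910
  1 + 23910/264403 = 288313/264403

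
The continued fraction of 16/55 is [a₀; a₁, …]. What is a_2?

16 = 0·55 + 16   →  a_0 = 0
55 = 3·16 + 7   →  a_1 = 3
16 = 2·7 + 2   →  a_2 = 2

2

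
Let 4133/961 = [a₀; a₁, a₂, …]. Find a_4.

4133 = 4·961 + 289   →  a_0 = 4
961 = 3·289 + 94   →  a_1 = 3
289 = 3·94 + 7   →  a_2 = 3
94 = 13·7 + 3   →  a_3 = 13
7 = 2·3 + 1   →  a_4 = 2

2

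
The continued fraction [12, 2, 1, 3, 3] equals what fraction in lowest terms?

Fold from the inside: start with 3/1.
  3 + 1/3 = 10/3
  1 + 3/10 = 13/10
  2 + 10/13 = 36/13
  12 + 13/36 = 445/36

445/36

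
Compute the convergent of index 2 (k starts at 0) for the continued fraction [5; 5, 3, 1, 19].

Using pₖ = aₖpₖ₋₁ + pₖ₋₂, qₖ = aₖqₖ₋₁ + qₖ₋₂ (with p₋₁=1, p₋₂=0, q₋₁=0, q₋₂=1):
  k=0: a=5, p=5, q=1
  k=1: a=5, p=26, q=5
  k=2: a=3, p=83, q=16

83/16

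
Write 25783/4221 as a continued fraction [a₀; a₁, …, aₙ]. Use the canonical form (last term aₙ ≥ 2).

[6; 9, 4, 4, 3, 8]

25783 = 6*4221 + 457
4221 = 9*457 + 108
457 = 4*108 + 25
108 = 4*25 + 8
25 = 3*8 + 1
8 = 8*1 + 0  (stop)
So 25783/4221 = [6; 9, 4, 4, 3, 8].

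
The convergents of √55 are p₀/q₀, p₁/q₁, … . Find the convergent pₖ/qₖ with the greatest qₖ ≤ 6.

37/5

√55 = [7; 2, 2, 2, 14, …] (period length 4).
Convergents:
  p_0/q_0 = 7/1
  p_1/q_1 = 15/2
  p_2/q_2 = 37/5
  p_3/q_3 = 89/12
q_2 = 5 ≤ 6 < 12 = q_3, so the answer is 37/5.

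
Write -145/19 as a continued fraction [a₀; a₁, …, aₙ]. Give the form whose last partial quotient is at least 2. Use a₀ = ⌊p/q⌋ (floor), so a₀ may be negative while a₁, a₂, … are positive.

-145 = -8·19 + 7
19 = 2·7 + 5
7 = 1·5 + 2
5 = 2·2 + 1
2 = 2·1 + 0  (stop)
So -145/19 = [-8; 2, 1, 2, 2].

[-8; 2, 1, 2, 2]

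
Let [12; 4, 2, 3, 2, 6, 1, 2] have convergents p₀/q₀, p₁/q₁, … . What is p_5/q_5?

Using pₖ = aₖpₖ₋₁ + pₖ₋₂, qₖ = aₖqₖ₋₁ + qₖ₋₂ (with p₋₁=1, p₋₂=0, q₋₁=0, q₋₂=1):
  k=0: a=12, p=12, q=1
  k=1: a=4, p=49, q=4
  k=2: a=2, p=110, q=9
  k=3: a=3, p=379, q=31
  k=4: a=2, p=868, q=71
  k=5: a=6, p=5587, q=457

5587/457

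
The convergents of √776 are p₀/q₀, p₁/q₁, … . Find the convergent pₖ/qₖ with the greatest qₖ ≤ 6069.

√776 = [27; 1, 5, 1, 54, …] (period length 4).
Convergents:
  p_0/q_0 = 27/1
  p_1/q_1 = 28/1
  p_2/q_2 = 167/6
  p_3/q_3 = 195/7
  p_4/q_4 = 10697/384
  p_5/q_5 = 10892/391
  p_6/q_6 = 65157/2339
  p_7/q_7 = 76049/2730
  p_8/q_8 = 4171803/149759
q_7 = 2730 ≤ 6069 < 149759 = q_8, so the answer is 76049/2730.

76049/2730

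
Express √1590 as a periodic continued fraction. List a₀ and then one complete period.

[39; 1, 6, 1, 78]

a₀ = ⌊√1590⌋ = 39.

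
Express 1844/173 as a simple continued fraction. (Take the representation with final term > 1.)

1844 = 10×173 + 114
173 = 1×114 + 59
114 = 1×59 + 55
59 = 1×55 + 4
55 = 13×4 + 3
4 = 1×3 + 1
3 = 3×1 + 0  (stop)
So 1844/173 = [10; 1, 1, 1, 13, 1, 3].

[10; 1, 1, 1, 13, 1, 3]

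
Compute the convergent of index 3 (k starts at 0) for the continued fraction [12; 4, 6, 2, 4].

Using pₖ = aₖpₖ₋₁ + pₖ₋₂, qₖ = aₖqₖ₋₁ + qₖ₋₂ (with p₋₁=1, p₋₂=0, q₋₁=0, q₋₂=1):
  k=0: a=12, p=12, q=1
  k=1: a=4, p=49, q=4
  k=2: a=6, p=306, q=25
  k=3: a=2, p=661, q=54

661/54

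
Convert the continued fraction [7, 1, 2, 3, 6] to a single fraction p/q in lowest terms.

485/63

Using pₖ = aₖpₖ₋₁ + pₖ₋₂ and qₖ = aₖqₖ₋₁ + qₖ₋₂:
  k=0: a=7, p=7, q=1
  k=1: a=1, p=8, q=1
  k=2: a=2, p=23, q=3
  k=3: a=3, p=77, q=10
  k=4: a=6, p=485, q=63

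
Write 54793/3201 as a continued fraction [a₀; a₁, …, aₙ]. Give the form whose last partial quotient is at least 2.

54793 = 17×3201 + 376
3201 = 8×376 + 193
376 = 1×193 + 183
193 = 1×183 + 10
183 = 18×10 + 3
10 = 3×3 + 1
3 = 3×1 + 0  (stop)
So 54793/3201 = [17; 8, 1, 1, 18, 3, 3].

[17; 8, 1, 1, 18, 3, 3]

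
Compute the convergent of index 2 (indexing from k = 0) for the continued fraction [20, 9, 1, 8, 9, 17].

201/10

Using pₖ = aₖpₖ₋₁ + pₖ₋₂, qₖ = aₖqₖ₋₁ + qₖ₋₂ (with p₋₁=1, p₋₂=0, q₋₁=0, q₋₂=1):
  k=0: a=20, p=20, q=1
  k=1: a=9, p=181, q=9
  k=2: a=1, p=201, q=10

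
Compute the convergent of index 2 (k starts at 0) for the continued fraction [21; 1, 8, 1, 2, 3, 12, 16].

Using pₖ = aₖpₖ₋₁ + pₖ₋₂, qₖ = aₖqₖ₋₁ + qₖ₋₂ (with p₋₁=1, p₋₂=0, q₋₁=0, q₋₂=1):
  k=0: a=21, p=21, q=1
  k=1: a=1, p=22, q=1
  k=2: a=8, p=197, q=9

197/9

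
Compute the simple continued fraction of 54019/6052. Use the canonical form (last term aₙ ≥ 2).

[8; 1, 12, 2, 11, 3, 6]

54019 = 8·6052 + 5603
6052 = 1·5603 + 449
5603 = 12·449 + 215
449 = 2·215 + 19
215 = 11·19 + 6
19 = 3·6 + 1
6 = 6·1 + 0  (stop)
So 54019/6052 = [8; 1, 12, 2, 11, 3, 6].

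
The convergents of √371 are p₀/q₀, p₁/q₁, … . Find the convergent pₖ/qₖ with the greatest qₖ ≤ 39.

√371 = [19; 3, 1, 4, 1, 3, 38, …] (period length 6).
Convergents:
  p_0/q_0 = 19/1
  p_1/q_1 = 58/3
  p_2/q_2 = 77/4
  p_3/q_3 = 366/19
  p_4/q_4 = 443/23
  p_5/q_5 = 1695/88
q_4 = 23 ≤ 39 < 88 = q_5, so the answer is 443/23.

443/23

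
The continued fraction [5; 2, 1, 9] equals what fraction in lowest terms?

Using pₖ = aₖpₖ₋₁ + pₖ₋₂ and qₖ = aₖqₖ₋₁ + qₖ₋₂:
  k=0: a=5, p=5, q=1
  k=1: a=2, p=11, q=2
  k=2: a=1, p=16, q=3
  k=3: a=9, p=155, q=29

155/29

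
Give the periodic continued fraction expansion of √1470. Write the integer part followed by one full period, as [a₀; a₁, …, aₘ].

[38; 2, 1, 14, 1, 2, 76]

a₀ = ⌊√1470⌋ = 38.
With m₀=0, d₀=1 and mₖ₊₁ = dₖaₖ − mₖ, dₖ₊₁ = (n − mₖ₊₁²)/dₖ, aₖ₊₁ = ⌊(a₀+mₖ₊₁)/dₖ₊₁⌋:
  k=1: m=38, d=26, a=2
  k=2: m=14, d=49, a=1
  k=3: m=35, d=5, a=14
  k=4: m=35, d=49, a=1
  k=5: m=14, d=26, a=2
  k=6: m=38, d=1, a=76
d=1 and a=2a₀=76 at k=6, so the next step gives (m, d) = (38, 26) again — its k=1 value — and the period has length 6.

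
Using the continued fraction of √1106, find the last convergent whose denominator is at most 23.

133/4

√1106 = [33; 3, 1, 8, 1, 3, 66, …] (period length 6).
Convergents:
  p_0/q_0 = 33/1
  p_1/q_1 = 100/3
  p_2/q_2 = 133/4
  p_3/q_3 = 1164/35
q_2 = 4 ≤ 23 < 35 = q_3, so the answer is 133/4.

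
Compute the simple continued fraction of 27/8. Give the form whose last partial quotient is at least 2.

[3; 2, 1, 2]

27 = 3*8 + 3
8 = 2*3 + 2
3 = 1*2 + 1
2 = 2*1 + 0  (stop)
So 27/8 = [3; 2, 1, 2].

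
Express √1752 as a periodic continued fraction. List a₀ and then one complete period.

a₀ = ⌊√1752⌋ = 41.
With m₀=0, d₀=1 and mₖ₊₁ = dₖaₖ − mₖ, dₖ₊₁ = (n − mₖ₊₁²)/dₖ, aₖ₊₁ = ⌊(a₀+mₖ₊₁)/dₖ₊₁⌋:
  k=1: m=41, d=71, a=1
  k=2: m=30, d=12, a=5
  k=3: m=30, d=71, a=1
  k=4: m=41, d=1, a=82
d=1 and a=2a₀=82 at k=4, so the next step gives (m, d) = (41, 71) again — its k=1 value — and the period has length 4.

[41; 1, 5, 1, 82]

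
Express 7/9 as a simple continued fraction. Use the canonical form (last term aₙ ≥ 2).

7 = 0·9 + 7
9 = 1·7 + 2
7 = 3·2 + 1
2 = 2·1 + 0  (stop)
So 7/9 = [0; 1, 3, 2].

[0; 1, 3, 2]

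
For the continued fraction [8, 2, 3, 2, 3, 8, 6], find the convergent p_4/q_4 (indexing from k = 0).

464/55

Using pₖ = aₖpₖ₋₁ + pₖ₋₂, qₖ = aₖqₖ₋₁ + qₖ₋₂ (with p₋₁=1, p₋₂=0, q₋₁=0, q₋₂=1):
  k=0: a=8, p=8, q=1
  k=1: a=2, p=17, q=2
  k=2: a=3, p=59, q=7
  k=3: a=2, p=135, q=16
  k=4: a=3, p=464, q=55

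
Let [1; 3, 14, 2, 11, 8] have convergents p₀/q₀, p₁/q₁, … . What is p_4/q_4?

1355/1022

Using pₖ = aₖpₖ₋₁ + pₖ₋₂, qₖ = aₖqₖ₋₁ + qₖ₋₂ (with p₋₁=1, p₋₂=0, q₋₁=0, q₋₂=1):
  k=0: a=1, p=1, q=1
  k=1: a=3, p=4, q=3
  k=2: a=14, p=57, q=43
  k=3: a=2, p=118, q=89
  k=4: a=11, p=1355, q=1022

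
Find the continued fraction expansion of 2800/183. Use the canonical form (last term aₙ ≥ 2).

2800 = 15×183 + 55
183 = 3×55 + 18
55 = 3×18 + 1
18 = 18×1 + 0  (stop)
So 2800/183 = [15; 3, 3, 18].

[15; 3, 3, 18]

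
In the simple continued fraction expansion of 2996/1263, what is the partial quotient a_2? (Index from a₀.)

2996 = 2·1263 + 470   →  a_0 = 2
1263 = 2·470 + 323   →  a_1 = 2
470 = 1·323 + 147   →  a_2 = 1

1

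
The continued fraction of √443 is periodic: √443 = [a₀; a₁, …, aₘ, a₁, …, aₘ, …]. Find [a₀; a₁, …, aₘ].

a₀ = ⌊√443⌋ = 21.
With m₀=0, d₀=1 and mₖ₊₁ = dₖaₖ − mₖ, dₖ₊₁ = (n − mₖ₊₁²)/dₖ, aₖ₊₁ = ⌊(a₀+mₖ₊₁)/dₖ₊₁⌋:
  k=1: m=21, d=2, a=21
  k=2: m=21, d=1, a=42
d=1 and a=2a₀=42 at k=2, so the next step gives (m, d) = (21, 2) again — its k=1 value — and the period has length 2.

[21; 21, 42]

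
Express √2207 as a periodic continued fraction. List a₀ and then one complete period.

[46; 1, 45, 1, 92]

a₀ = ⌊√2207⌋ = 46.
With m₀=0, d₀=1 and mₖ₊₁ = dₖaₖ − mₖ, dₖ₊₁ = (n − mₖ₊₁²)/dₖ, aₖ₊₁ = ⌊(a₀+mₖ₊₁)/dₖ₊₁⌋:
  k=1: m=46, d=91, a=1
  k=2: m=45, d=2, a=45
  k=3: m=45, d=91, a=1
  k=4: m=46, d=1, a=92
d=1 and a=2a₀=92 at k=4, so the next step gives (m, d) = (46, 91) again — its k=1 value — and the period has length 4.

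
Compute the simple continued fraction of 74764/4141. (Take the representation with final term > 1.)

74764 = 18×4141 + 226
4141 = 18×226 + 73
226 = 3×73 + 7
73 = 10×7 + 3
7 = 2×3 + 1
3 = 3×1 + 0  (stop)
So 74764/4141 = [18; 18, 3, 10, 2, 3].

[18; 18, 3, 10, 2, 3]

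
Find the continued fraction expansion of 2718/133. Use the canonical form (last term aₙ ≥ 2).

2718 = 20×133 + 58
133 = 2×58 + 17
58 = 3×17 + 7
17 = 2×7 + 3
7 = 2×3 + 1
3 = 3×1 + 0  (stop)
So 2718/133 = [20; 2, 3, 2, 2, 3].

[20; 2, 3, 2, 2, 3]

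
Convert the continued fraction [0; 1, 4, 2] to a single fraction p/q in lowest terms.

Fold from the inside: start with 2/1.
  4 + 1/2 = 9/2
  1 + 2/9 = 11/9
  0 + 9/11 = 9/11

9/11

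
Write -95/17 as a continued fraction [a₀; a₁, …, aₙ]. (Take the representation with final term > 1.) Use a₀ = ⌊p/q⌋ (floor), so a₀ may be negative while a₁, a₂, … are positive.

[-6; 2, 2, 3]

-95 = -6*17 + 7
17 = 2*7 + 3
7 = 2*3 + 1
3 = 3*1 + 0  (stop)
So -95/17 = [-6; 2, 2, 3].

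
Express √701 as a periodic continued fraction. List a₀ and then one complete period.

[26; 2, 10, 10, 2, 52]

a₀ = ⌊√701⌋ = 26.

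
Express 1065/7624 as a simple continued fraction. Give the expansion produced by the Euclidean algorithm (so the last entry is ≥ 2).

[0; 7, 6, 3, 3, 5, 3]

1065 = 0*7624 + 1065
7624 = 7*1065 + 169
1065 = 6*169 + 51
169 = 3*51 + 16
51 = 3*16 + 3
16 = 5*3 + 1
3 = 3*1 + 0  (stop)
So 1065/7624 = [0; 7, 6, 3, 3, 5, 3].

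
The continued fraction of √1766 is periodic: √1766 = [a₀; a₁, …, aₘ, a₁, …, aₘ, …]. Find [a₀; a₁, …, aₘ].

[42; 42, 84]

a₀ = ⌊√1766⌋ = 42.
With m₀=0, d₀=1 and mₖ₊₁ = dₖaₖ − mₖ, dₖ₊₁ = (n − mₖ₊₁²)/dₖ, aₖ₊₁ = ⌊(a₀+mₖ₊₁)/dₖ₊₁⌋:
  k=1: m=42, d=2, a=42
  k=2: m=42, d=1, a=84
d=1 and a=2a₀=84 at k=2, so the next step gives (m, d) = (42, 2) again — its k=1 value — and the period has length 2.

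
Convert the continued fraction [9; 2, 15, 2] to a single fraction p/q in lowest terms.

Using pₖ = aₖpₖ₋₁ + pₖ₋₂ and qₖ = aₖqₖ₋₁ + qₖ₋₂:
  k=0: a=9, p=9, q=1
  k=1: a=2, p=19, q=2
  k=2: a=15, p=294, q=31
  k=3: a=2, p=607, q=64

607/64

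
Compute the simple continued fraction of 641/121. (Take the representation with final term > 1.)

[5; 3, 2, 1, 3, 3]

641 = 5·121 + 36
121 = 3·36 + 13
36 = 2·13 + 10
13 = 1·10 + 3
10 = 3·3 + 1
3 = 3·1 + 0  (stop)
So 641/121 = [5; 3, 2, 1, 3, 3].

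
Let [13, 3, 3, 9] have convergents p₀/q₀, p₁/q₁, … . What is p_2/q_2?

133/10

Using pₖ = aₖpₖ₋₁ + pₖ₋₂, qₖ = aₖqₖ₋₁ + qₖ₋₂ (with p₋₁=1, p₋₂=0, q₋₁=0, q₋₂=1):
  k=0: a=13, p=13, q=1
  k=1: a=3, p=40, q=3
  k=2: a=3, p=133, q=10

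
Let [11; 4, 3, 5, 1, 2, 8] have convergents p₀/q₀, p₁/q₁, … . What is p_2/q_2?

Using pₖ = aₖpₖ₋₁ + pₖ₋₂, qₖ = aₖqₖ₋₁ + qₖ₋₂ (with p₋₁=1, p₋₂=0, q₋₁=0, q₋₂=1):
  k=0: a=11, p=11, q=1
  k=1: a=4, p=45, q=4
  k=2: a=3, p=146, q=13

146/13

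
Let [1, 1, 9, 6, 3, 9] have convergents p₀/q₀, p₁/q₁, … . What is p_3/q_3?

Using pₖ = aₖpₖ₋₁ + pₖ₋₂, qₖ = aₖqₖ₋₁ + qₖ₋₂ (with p₋₁=1, p₋₂=0, q₋₁=0, q₋₂=1):
  k=0: a=1, p=1, q=1
  k=1: a=1, p=2, q=1
  k=2: a=9, p=19, q=10
  k=3: a=6, p=116, q=61

116/61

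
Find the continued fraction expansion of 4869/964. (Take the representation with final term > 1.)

[5; 19, 1, 2, 16]

4869 = 5×964 + 49
964 = 19×49 + 33
49 = 1×33 + 16
33 = 2×16 + 1
16 = 16×1 + 0  (stop)
So 4869/964 = [5; 19, 1, 2, 16].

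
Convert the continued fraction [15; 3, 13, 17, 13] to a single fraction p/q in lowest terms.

Fold from the inside: start with 13/1.
  17 + 1/13 = 222/13
  13 + 13/222 = 2899/222
  3 + 222/2899 = 8919/2899
  15 + 2899/8919 = 136684/8919

136684/8919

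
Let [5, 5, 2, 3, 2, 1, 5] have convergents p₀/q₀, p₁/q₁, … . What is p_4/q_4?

Using pₖ = aₖpₖ₋₁ + pₖ₋₂, qₖ = aₖqₖ₋₁ + qₖ₋₂ (with p₋₁=1, p₋₂=0, q₋₁=0, q₋₂=1):
  k=0: a=5, p=5, q=1
  k=1: a=5, p=26, q=5
  k=2: a=2, p=57, q=11
  k=3: a=3, p=197, q=38
  k=4: a=2, p=451, q=87

451/87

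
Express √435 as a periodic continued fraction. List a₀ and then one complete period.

a₀ = ⌊√435⌋ = 20.

[20; 1, 5, 1, 40]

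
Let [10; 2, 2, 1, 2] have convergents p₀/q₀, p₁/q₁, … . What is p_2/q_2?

Using pₖ = aₖpₖ₋₁ + pₖ₋₂, qₖ = aₖqₖ₋₁ + qₖ₋₂ (with p₋₁=1, p₋₂=0, q₋₁=0, q₋₂=1):
  k=0: a=10, p=10, q=1
  k=1: a=2, p=21, q=2
  k=2: a=2, p=52, q=5

52/5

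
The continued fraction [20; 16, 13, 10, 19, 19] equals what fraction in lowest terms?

Fold from the inside: start with 19/1.
  19 + 1/19 = 362/19
  10 + 19/362 = 3639/362
  13 + 362/3639 = 47669/3639
  16 + 3639/47669 = 766343/47669
  20 + 47669/766343 = 15374529/766343

15374529/766343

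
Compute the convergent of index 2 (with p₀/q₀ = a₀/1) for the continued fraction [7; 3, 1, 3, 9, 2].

29/4

Using pₖ = aₖpₖ₋₁ + pₖ₋₂, qₖ = aₖqₖ₋₁ + qₖ₋₂ (with p₋₁=1, p₋₂=0, q₋₁=0, q₋₂=1):
  k=0: a=7, p=7, q=1
  k=1: a=3, p=22, q=3
  k=2: a=1, p=29, q=4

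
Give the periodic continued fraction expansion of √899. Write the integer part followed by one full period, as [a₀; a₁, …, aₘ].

[29; 1, 58]

a₀ = ⌊√899⌋ = 29.
With m₀=0, d₀=1 and mₖ₊₁ = dₖaₖ − mₖ, dₖ₊₁ = (n − mₖ₊₁²)/dₖ, aₖ₊₁ = ⌊(a₀+mₖ₊₁)/dₖ₊₁⌋:
  k=1: m=29, d=58, a=1
  k=2: m=29, d=1, a=58
d=1 and a=2a₀=58 at k=2, so the next step gives (m, d) = (29, 58) again — its k=1 value — and the period has length 2.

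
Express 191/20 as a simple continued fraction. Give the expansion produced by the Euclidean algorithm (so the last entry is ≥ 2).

[9; 1, 1, 4, 2]

191 = 9*20 + 11
20 = 1*11 + 9
11 = 1*9 + 2
9 = 4*2 + 1
2 = 2*1 + 0  (stop)
So 191/20 = [9; 1, 1, 4, 2].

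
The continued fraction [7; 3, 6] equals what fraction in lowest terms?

139/19

Using pₖ = aₖpₖ₋₁ + pₖ₋₂ and qₖ = aₖqₖ₋₁ + qₖ₋₂:
  k=0: a=7, p=7, q=1
  k=1: a=3, p=22, q=3
  k=2: a=6, p=139, q=19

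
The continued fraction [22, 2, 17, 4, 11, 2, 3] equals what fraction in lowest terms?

Using pₖ = aₖpₖ₋₁ + pₖ₋₂ and qₖ = aₖqₖ₋₁ + qₖ₋₂:
  k=0: a=22, p=22, q=1
  k=1: a=2, p=45, q=2
  k=2: a=17, p=787, q=35
  k=3: a=4, p=3193, q=142
  k=4: a=11, p=35910, q=1597
  k=5: a=2, p=75013, q=3336
  k=6: a=3, p=260949, q=11605

260949/11605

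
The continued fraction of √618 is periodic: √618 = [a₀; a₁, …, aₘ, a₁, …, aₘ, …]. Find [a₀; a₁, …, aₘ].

[24; 1, 6, 8, 6, 1, 48]

a₀ = ⌊√618⌋ = 24.
With m₀=0, d₀=1 and mₖ₊₁ = dₖaₖ − mₖ, dₖ₊₁ = (n − mₖ₊₁²)/dₖ, aₖ₊₁ = ⌊(a₀+mₖ₊₁)/dₖ₊₁⌋:
  k=1: m=24, d=42, a=1
  k=2: m=18, d=7, a=6
  k=3: m=24, d=6, a=8
  k=4: m=24, d=7, a=6
  k=5: m=18, d=42, a=1
  k=6: m=24, d=1, a=48
d=1 and a=2a₀=48 at k=6, so the next step gives (m, d) = (24, 42) again — its k=1 value — and the period has length 6.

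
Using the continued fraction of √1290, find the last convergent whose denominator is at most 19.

431/12

√1290 = [35; 1, 10, 1, 70, …] (period length 4).
Convergents:
  p_0/q_0 = 35/1
  p_1/q_1 = 36/1
  p_2/q_2 = 395/11
  p_3/q_3 = 431/12
  p_4/q_4 = 30565/851
q_3 = 12 ≤ 19 < 851 = q_4, so the answer is 431/12.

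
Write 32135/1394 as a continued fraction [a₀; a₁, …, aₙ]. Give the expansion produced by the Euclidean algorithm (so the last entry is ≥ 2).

32135 = 23·1394 + 73
1394 = 19·73 + 7
73 = 10·7 + 3
7 = 2·3 + 1
3 = 3·1 + 0  (stop)
So 32135/1394 = [23; 19, 10, 2, 3].

[23; 19, 10, 2, 3]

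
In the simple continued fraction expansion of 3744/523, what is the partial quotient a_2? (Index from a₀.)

3744 = 7·523 + 83   →  a_0 = 7
523 = 6·83 + 25   →  a_1 = 6
83 = 3·25 + 8   →  a_2 = 3

3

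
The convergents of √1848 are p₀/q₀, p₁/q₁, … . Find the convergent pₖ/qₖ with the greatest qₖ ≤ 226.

√1848 = [42; 1, 84, …] (period length 2).
Convergents:
  p_0/q_0 = 42/1
  p_1/q_1 = 43/1
  p_2/q_2 = 3654/85
  p_3/q_3 = 3697/86
  p_4/q_4 = 314202/7309
q_3 = 86 ≤ 226 < 7309 = q_4, so the answer is 3697/86.

3697/86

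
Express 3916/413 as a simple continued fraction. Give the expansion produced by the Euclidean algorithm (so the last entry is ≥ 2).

[9; 2, 13, 3, 1, 3]

3916 = 9·413 + 199
413 = 2·199 + 15
199 = 13·15 + 4
15 = 3·4 + 3
4 = 1·3 + 1
3 = 3·1 + 0  (stop)
So 3916/413 = [9; 2, 13, 3, 1, 3].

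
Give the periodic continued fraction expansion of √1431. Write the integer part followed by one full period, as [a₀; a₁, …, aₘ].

[37; 1, 4, 1, 4, 1, 74]

a₀ = ⌊√1431⌋ = 37.
With m₀=0, d₀=1 and mₖ₊₁ = dₖaₖ − mₖ, dₖ₊₁ = (n − mₖ₊₁²)/dₖ, aₖ₊₁ = ⌊(a₀+mₖ₊₁)/dₖ₊₁⌋:
  k=1: m=37, d=62, a=1
  k=2: m=25, d=13, a=4
  k=3: m=27, d=54, a=1
  k=4: m=27, d=13, a=4
  k=5: m=25, d=62, a=1
  k=6: m=37, d=1, a=74
d=1 and a=2a₀=74 at k=6, so the next step gives (m, d) = (37, 62) again — its k=1 value — and the period has length 6.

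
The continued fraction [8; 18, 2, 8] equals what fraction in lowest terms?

2529/314

Fold from the inside: start with 8/1.
  2 + 1/8 = 17/8
  18 + 8/17 = 314/17
  8 + 17/314 = 2529/314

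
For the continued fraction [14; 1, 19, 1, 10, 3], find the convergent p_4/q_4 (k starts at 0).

Using pₖ = aₖpₖ₋₁ + pₖ₋₂, qₖ = aₖqₖ₋₁ + qₖ₋₂ (with p₋₁=1, p₋₂=0, q₋₁=0, q₋₂=1):
  k=0: a=14, p=14, q=1
  k=1: a=1, p=15, q=1
  k=2: a=19, p=299, q=20
  k=3: a=1, p=314, q=21
  k=4: a=10, p=3439, q=230

3439/230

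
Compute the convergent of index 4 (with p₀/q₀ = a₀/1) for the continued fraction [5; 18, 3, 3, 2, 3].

2128/421

Using pₖ = aₖpₖ₋₁ + pₖ₋₂, qₖ = aₖqₖ₋₁ + qₖ₋₂ (with p₋₁=1, p₋₂=0, q₋₁=0, q₋₂=1):
  k=0: a=5, p=5, q=1
  k=1: a=18, p=91, q=18
  k=2: a=3, p=278, q=55
  k=3: a=3, p=925, q=183
  k=4: a=2, p=2128, q=421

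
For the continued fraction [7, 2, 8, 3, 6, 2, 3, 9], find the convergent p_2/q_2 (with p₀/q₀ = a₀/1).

127/17

Using pₖ = aₖpₖ₋₁ + pₖ₋₂, qₖ = aₖqₖ₋₁ + qₖ₋₂ (with p₋₁=1, p₋₂=0, q₋₁=0, q₋₂=1):
  k=0: a=7, p=7, q=1
  k=1: a=2, p=15, q=2
  k=2: a=8, p=127, q=17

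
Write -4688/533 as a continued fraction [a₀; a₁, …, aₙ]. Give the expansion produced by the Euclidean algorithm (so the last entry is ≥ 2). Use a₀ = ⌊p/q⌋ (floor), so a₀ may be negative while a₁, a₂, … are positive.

[-9; 4, 1, 8, 12]

-4688 = -9*533 + 109
533 = 4*109 + 97
109 = 1*97 + 12
97 = 8*12 + 1
12 = 12*1 + 0  (stop)
So -4688/533 = [-9; 4, 1, 8, 12].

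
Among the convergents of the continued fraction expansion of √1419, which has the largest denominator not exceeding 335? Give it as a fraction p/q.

8551/227

√1419 = [37; 1, 2, 37, 2, 1, 74, …] (period length 6).
Convergents:
  p_0/q_0 = 37/1
  p_1/q_1 = 38/1
  p_2/q_2 = 113/3
  p_3/q_3 = 4219/112
  p_4/q_4 = 8551/227
  p_5/q_5 = 12770/339
q_4 = 227 ≤ 335 < 339 = q_5, so the answer is 8551/227.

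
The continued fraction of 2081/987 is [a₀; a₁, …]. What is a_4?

5

2081 = 2·987 + 107   →  a_0 = 2
987 = 9·107 + 24   →  a_1 = 9
107 = 4·24 + 11   →  a_2 = 4
24 = 2·11 + 2   →  a_3 = 2
11 = 5·2 + 1   →  a_4 = 5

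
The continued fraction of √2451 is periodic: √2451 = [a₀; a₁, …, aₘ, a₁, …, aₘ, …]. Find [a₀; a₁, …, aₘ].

a₀ = ⌊√2451⌋ = 49.
With m₀=0, d₀=1 and mₖ₊₁ = dₖaₖ − mₖ, dₖ₊₁ = (n − mₖ₊₁²)/dₖ, aₖ₊₁ = ⌊(a₀+mₖ₊₁)/dₖ₊₁⌋:
  k=1: m=49, d=50, a=1
  k=2: m=1, d=49, a=1
  k=3: m=48, d=3, a=32
  k=4: m=48, d=49, a=1
  k=5: m=1, d=50, a=1
  k=6: m=49, d=1, a=98
d=1 and a=2a₀=98 at k=6, so the next step gives (m, d) = (49, 50) again — its k=1 value — and the period has length 6.

[49; 1, 1, 32, 1, 1, 98]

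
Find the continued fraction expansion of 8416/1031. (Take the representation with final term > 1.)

[8; 6, 7, 3, 3, 2]

8416 = 8*1031 + 168
1031 = 6*168 + 23
168 = 7*23 + 7
23 = 3*7 + 2
7 = 3*2 + 1
2 = 2*1 + 0  (stop)
So 8416/1031 = [8; 6, 7, 3, 3, 2].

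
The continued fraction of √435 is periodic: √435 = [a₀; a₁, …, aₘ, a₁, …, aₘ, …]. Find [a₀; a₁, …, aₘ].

a₀ = ⌊√435⌋ = 20.
With m₀=0, d₀=1 and mₖ₊₁ = dₖaₖ − mₖ, dₖ₊₁ = (n − mₖ₊₁²)/dₖ, aₖ₊₁ = ⌊(a₀+mₖ₊₁)/dₖ₊₁⌋:
  k=1: m=20, d=35, a=1
  k=2: m=15, d=6, a=5
  k=3: m=15, d=35, a=1
  k=4: m=20, d=1, a=40
d=1 and a=2a₀=40 at k=4, so the next step gives (m, d) = (20, 35) again — its k=1 value — and the period has length 4.

[20; 1, 5, 1, 40]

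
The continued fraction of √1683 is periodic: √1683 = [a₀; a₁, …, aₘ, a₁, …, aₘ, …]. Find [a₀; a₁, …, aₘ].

[41; 41, 82]

a₀ = ⌊√1683⌋ = 41.
With m₀=0, d₀=1 and mₖ₊₁ = dₖaₖ − mₖ, dₖ₊₁ = (n − mₖ₊₁²)/dₖ, aₖ₊₁ = ⌊(a₀+mₖ₊₁)/dₖ₊₁⌋:
  k=1: m=41, d=2, a=41
  k=2: m=41, d=1, a=82
d=1 and a=2a₀=82 at k=2, so the next step gives (m, d) = (41, 2) again — its k=1 value — and the period has length 2.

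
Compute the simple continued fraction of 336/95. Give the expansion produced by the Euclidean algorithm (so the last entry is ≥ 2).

336 = 3·95 + 51
95 = 1·51 + 44
51 = 1·44 + 7
44 = 6·7 + 2
7 = 3·2 + 1
2 = 2·1 + 0  (stop)
So 336/95 = [3; 1, 1, 6, 3, 2].

[3; 1, 1, 6, 3, 2]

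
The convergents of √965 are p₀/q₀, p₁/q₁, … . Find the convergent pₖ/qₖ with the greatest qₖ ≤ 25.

497/16

√965 = [31; 15, 1, 1, 15, 62, …] (period length 5).
Convergents:
  p_0/q_0 = 31/1
  p_1/q_1 = 466/15
  p_2/q_2 = 497/16
  p_3/q_3 = 963/31
q_2 = 16 ≤ 25 < 31 = q_3, so the answer is 497/16.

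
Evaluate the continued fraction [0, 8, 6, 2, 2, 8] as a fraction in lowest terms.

Fold from the inside: start with 8/1.
  2 + 1/8 = 17/8
  2 + 8/17 = 42/17
  6 + 17/42 = 269/42
  8 + 42/269 = 2194/269
  0 + 269/2194 = 269/2194

269/2194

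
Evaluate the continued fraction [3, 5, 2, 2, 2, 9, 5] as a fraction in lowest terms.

9952/3125

Using pₖ = aₖpₖ₋₁ + pₖ₋₂ and qₖ = aₖqₖ₋₁ + qₖ₋₂:
  k=0: a=3, p=3, q=1
  k=1: a=5, p=16, q=5
  k=2: a=2, p=35, q=11
  k=3: a=2, p=86, q=27
  k=4: a=2, p=207, q=65
  k=5: a=9, p=1949, q=612
  k=6: a=5, p=9952, q=3125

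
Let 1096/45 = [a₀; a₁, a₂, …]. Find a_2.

1

1096 = 24·45 + 16   →  a_0 = 24
45 = 2·16 + 13   →  a_1 = 2
16 = 1·13 + 3   →  a_2 = 1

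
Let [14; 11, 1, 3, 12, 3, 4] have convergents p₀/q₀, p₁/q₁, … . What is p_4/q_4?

8113/576

Using pₖ = aₖpₖ₋₁ + pₖ₋₂, qₖ = aₖqₖ₋₁ + qₖ₋₂ (with p₋₁=1, p₋₂=0, q₋₁=0, q₋₂=1):
  k=0: a=14, p=14, q=1
  k=1: a=11, p=155, q=11
  k=2: a=1, p=169, q=12
  k=3: a=3, p=662, q=47
  k=4: a=12, p=8113, q=576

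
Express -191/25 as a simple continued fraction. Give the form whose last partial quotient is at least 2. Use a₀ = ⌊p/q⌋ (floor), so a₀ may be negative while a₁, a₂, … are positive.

-191 = -8×25 + 9
25 = 2×9 + 7
9 = 1×7 + 2
7 = 3×2 + 1
2 = 2×1 + 0  (stop)
So -191/25 = [-8; 2, 1, 3, 2].

[-8; 2, 1, 3, 2]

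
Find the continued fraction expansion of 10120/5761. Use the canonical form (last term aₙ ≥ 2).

[1; 1, 3, 9, 6, 8, 3]

10120 = 1×5761 + 4359
5761 = 1×4359 + 1402
4359 = 3×1402 + 153
1402 = 9×153 + 25
153 = 6×25 + 3
25 = 8×3 + 1
3 = 3×1 + 0  (stop)
So 10120/5761 = [1; 1, 3, 9, 6, 8, 3].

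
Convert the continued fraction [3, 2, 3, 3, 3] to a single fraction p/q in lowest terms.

Fold from the inside: start with 3/1.
  3 + 1/3 = 10/3
  3 + 3/10 = 33/10
  2 + 10/33 = 76/33
  3 + 33/76 = 261/76

261/76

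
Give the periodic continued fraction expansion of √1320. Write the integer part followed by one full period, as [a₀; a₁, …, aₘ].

a₀ = ⌊√1320⌋ = 36.
With m₀=0, d₀=1 and mₖ₊₁ = dₖaₖ − mₖ, dₖ₊₁ = (n − mₖ₊₁²)/dₖ, aₖ₊₁ = ⌊(a₀+mₖ₊₁)/dₖ₊₁⌋:
  k=1: m=36, d=24, a=3
  k=2: m=36, d=1, a=72
d=1 and a=2a₀=72 at k=2, so the next step gives (m, d) = (36, 24) again — its k=1 value — and the period has length 2.

[36; 3, 72]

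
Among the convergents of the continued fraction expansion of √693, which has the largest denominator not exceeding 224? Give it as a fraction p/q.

5186/197

√693 = [26; 3, 12, 1, 4, 1, 12, 3, 52, …] (period length 8).
Convergents:
  p_0/q_0 = 26/1
  p_1/q_1 = 79/3
  p_2/q_2 = 974/37
  p_3/q_3 = 1053/40
  p_4/q_4 = 5186/197
  p_5/q_5 = 6239/237
q_4 = 197 ≤ 224 < 237 = q_5, so the answer is 5186/197.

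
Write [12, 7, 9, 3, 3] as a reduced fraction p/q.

Using pₖ = aₖpₖ₋₁ + pₖ₋₂ and qₖ = aₖqₖ₋₁ + qₖ₋₂:
  k=0: a=12, p=12, q=1
  k=1: a=7, p=85, q=7
  k=2: a=9, p=777, q=64
  k=3: a=3, p=2416, q=199
  k=4: a=3, p=8025, q=661

8025/661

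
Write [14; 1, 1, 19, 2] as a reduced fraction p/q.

Using pₖ = aₖpₖ₋₁ + pₖ₋₂ and qₖ = aₖqₖ₋₁ + qₖ₋₂:
  k=0: a=14, p=14, q=1
  k=1: a=1, p=15, q=1
  k=2: a=1, p=29, q=2
  k=3: a=19, p=566, q=39
  k=4: a=2, p=1161, q=80

1161/80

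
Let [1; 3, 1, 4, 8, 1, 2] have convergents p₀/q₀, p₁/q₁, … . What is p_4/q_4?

Using pₖ = aₖpₖ₋₁ + pₖ₋₂, qₖ = aₖqₖ₋₁ + qₖ₋₂ (with p₋₁=1, p₋₂=0, q₋₁=0, q₋₂=1):
  k=0: a=1, p=1, q=1
  k=1: a=3, p=4, q=3
  k=2: a=1, p=5, q=4
  k=3: a=4, p=24, q=19
  k=4: a=8, p=197, q=156

197/156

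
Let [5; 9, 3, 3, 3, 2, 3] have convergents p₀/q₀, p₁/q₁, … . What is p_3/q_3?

Using pₖ = aₖpₖ₋₁ + pₖ₋₂, qₖ = aₖqₖ₋₁ + qₖ₋₂ (with p₋₁=1, p₋₂=0, q₋₁=0, q₋₂=1):
  k=0: a=5, p=5, q=1
  k=1: a=9, p=46, q=9
  k=2: a=3, p=143, q=28
  k=3: a=3, p=475, q=93

475/93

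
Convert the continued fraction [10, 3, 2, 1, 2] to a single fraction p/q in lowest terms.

278/27

Using pₖ = aₖpₖ₋₁ + pₖ₋₂ and qₖ = aₖqₖ₋₁ + qₖ₋₂:
  k=0: a=10, p=10, q=1
  k=1: a=3, p=31, q=3
  k=2: a=2, p=72, q=7
  k=3: a=1, p=103, q=10
  k=4: a=2, p=278, q=27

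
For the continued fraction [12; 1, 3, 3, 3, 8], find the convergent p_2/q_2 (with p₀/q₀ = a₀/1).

Using pₖ = aₖpₖ₋₁ + pₖ₋₂, qₖ = aₖqₖ₋₁ + qₖ₋₂ (with p₋₁=1, p₋₂=0, q₋₁=0, q₋₂=1):
  k=0: a=12, p=12, q=1
  k=1: a=1, p=13, q=1
  k=2: a=3, p=51, q=4

51/4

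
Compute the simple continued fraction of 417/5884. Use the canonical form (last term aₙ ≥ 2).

417 = 0·5884 + 417
5884 = 14·417 + 46
417 = 9·46 + 3
46 = 15·3 + 1
3 = 3·1 + 0  (stop)
So 417/5884 = [0; 14, 9, 15, 3].

[0; 14, 9, 15, 3]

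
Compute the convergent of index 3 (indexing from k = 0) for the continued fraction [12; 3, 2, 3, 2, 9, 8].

Using pₖ = aₖpₖ₋₁ + pₖ₋₂, qₖ = aₖqₖ₋₁ + qₖ₋₂ (with p₋₁=1, p₋₂=0, q₋₁=0, q₋₂=1):
  k=0: a=12, p=12, q=1
  k=1: a=3, p=37, q=3
  k=2: a=2, p=86, q=7
  k=3: a=3, p=295, q=24

295/24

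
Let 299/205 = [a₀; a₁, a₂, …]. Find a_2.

299 = 1·205 + 94   →  a_0 = 1
205 = 2·94 + 17   →  a_1 = 2
94 = 5·17 + 9   →  a_2 = 5

5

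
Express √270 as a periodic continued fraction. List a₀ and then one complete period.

a₀ = ⌊√270⌋ = 16.
With m₀=0, d₀=1 and mₖ₊₁ = dₖaₖ − mₖ, dₖ₊₁ = (n − mₖ₊₁²)/dₖ, aₖ₊₁ = ⌊(a₀+mₖ₊₁)/dₖ₊₁⌋:
  k=1: m=16, d=14, a=2
  k=2: m=12, d=9, a=3
  k=3: m=15, d=5, a=6
  k=4: m=15, d=9, a=3
  k=5: m=12, d=14, a=2
  k=6: m=16, d=1, a=32
d=1 and a=2a₀=32 at k=6, so the next step gives (m, d) = (16, 14) again — its k=1 value — and the period has length 6.

[16; 2, 3, 6, 3, 2, 32]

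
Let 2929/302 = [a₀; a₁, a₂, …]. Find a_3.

2929 = 9·302 + 211   →  a_0 = 9
302 = 1·211 + 91   →  a_1 = 1
211 = 2·91 + 29   →  a_2 = 2
91 = 3·29 + 4   →  a_3 = 3

3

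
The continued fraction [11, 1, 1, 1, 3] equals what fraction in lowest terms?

128/11

Fold from the inside: start with 3/1.
  1 + 1/3 = 4/3
  1 + 3/4 = 7/4
  1 + 4/7 = 11/7
  11 + 7/11 = 128/11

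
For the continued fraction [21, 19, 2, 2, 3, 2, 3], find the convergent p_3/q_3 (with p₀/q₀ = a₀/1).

Using pₖ = aₖpₖ₋₁ + pₖ₋₂, qₖ = aₖqₖ₋₁ + qₖ₋₂ (with p₋₁=1, p₋₂=0, q₋₁=0, q₋₂=1):
  k=0: a=21, p=21, q=1
  k=1: a=19, p=400, q=19
  k=2: a=2, p=821, q=39
  k=3: a=2, p=2042, q=97

2042/97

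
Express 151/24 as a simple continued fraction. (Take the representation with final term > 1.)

[6; 3, 2, 3]

151 = 6·24 + 7
24 = 3·7 + 3
7 = 2·3 + 1
3 = 3·1 + 0  (stop)
So 151/24 = [6; 3, 2, 3].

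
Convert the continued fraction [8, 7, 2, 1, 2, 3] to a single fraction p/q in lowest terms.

Using pₖ = aₖpₖ₋₁ + pₖ₋₂ and qₖ = aₖqₖ₋₁ + qₖ₋₂:
  k=0: a=8, p=8, q=1
  k=1: a=7, p=57, q=7
  k=2: a=2, p=122, q=15
  k=3: a=1, p=179, q=22
  k=4: a=2, p=480, q=59
  k=5: a=3, p=1619, q=199

1619/199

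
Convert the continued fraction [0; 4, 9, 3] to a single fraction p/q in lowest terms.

28/115

Fold from the inside: start with 3/1.
  9 + 1/3 = 28/3
  4 + 3/28 = 115/28
  0 + 28/115 = 28/115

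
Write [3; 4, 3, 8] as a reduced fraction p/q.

349/108

Using pₖ = aₖpₖ₋₁ + pₖ₋₂ and qₖ = aₖqₖ₋₁ + qₖ₋₂:
  k=0: a=3, p=3, q=1
  k=1: a=4, p=13, q=4
  k=2: a=3, p=42, q=13
  k=3: a=8, p=349, q=108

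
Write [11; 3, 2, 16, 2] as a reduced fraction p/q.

2675/237

Using pₖ = aₖpₖ₋₁ + pₖ₋₂ and qₖ = aₖqₖ₋₁ + qₖ₋₂:
  k=0: a=11, p=11, q=1
  k=1: a=3, p=34, q=3
  k=2: a=2, p=79, q=7
  k=3: a=16, p=1298, q=115
  k=4: a=2, p=2675, q=237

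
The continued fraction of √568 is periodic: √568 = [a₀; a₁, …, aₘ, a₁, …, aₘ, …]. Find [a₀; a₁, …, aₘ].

a₀ = ⌊√568⌋ = 23.
With m₀=0, d₀=1 and mₖ₊₁ = dₖaₖ − mₖ, dₖ₊₁ = (n − mₖ₊₁²)/dₖ, aₖ₊₁ = ⌊(a₀+mₖ₊₁)/dₖ₊₁⌋:
  k=1: m=23, d=39, a=1
  k=2: m=16, d=8, a=4
  k=3: m=16, d=39, a=1
  k=4: m=23, d=1, a=46
d=1 and a=2a₀=46 at k=4, so the next step gives (m, d) = (23, 39) again — its k=1 value — and the period has length 4.

[23; 1, 4, 1, 46]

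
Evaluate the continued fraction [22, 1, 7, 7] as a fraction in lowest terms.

Fold from the inside: start with 7/1.
  7 + 1/7 = 50/7
  1 + 7/50 = 57/50
  22 + 50/57 = 1304/57

1304/57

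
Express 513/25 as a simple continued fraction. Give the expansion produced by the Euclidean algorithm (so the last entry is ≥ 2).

513 = 20·25 + 13
25 = 1·13 + 12
13 = 1·12 + 1
12 = 12·1 + 0  (stop)
So 513/25 = [20; 1, 1, 12].

[20; 1, 1, 12]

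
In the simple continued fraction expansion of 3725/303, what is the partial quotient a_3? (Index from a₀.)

2

3725 = 12·303 + 89   →  a_0 = 12
303 = 3·89 + 36   →  a_1 = 3
89 = 2·36 + 17   →  a_2 = 2
36 = 2·17 + 2   →  a_3 = 2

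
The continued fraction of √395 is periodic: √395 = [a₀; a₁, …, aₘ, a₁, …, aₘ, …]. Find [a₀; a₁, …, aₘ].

[19; 1, 6, 1, 38]

a₀ = ⌊√395⌋ = 19.
With m₀=0, d₀=1 and mₖ₊₁ = dₖaₖ − mₖ, dₖ₊₁ = (n − mₖ₊₁²)/dₖ, aₖ₊₁ = ⌊(a₀+mₖ₊₁)/dₖ₊₁⌋:
  k=1: m=19, d=34, a=1
  k=2: m=15, d=5, a=6
  k=3: m=15, d=34, a=1
  k=4: m=19, d=1, a=38
d=1 and a=2a₀=38 at k=4, so the next step gives (m, d) = (19, 34) again — its k=1 value — and the period has length 4.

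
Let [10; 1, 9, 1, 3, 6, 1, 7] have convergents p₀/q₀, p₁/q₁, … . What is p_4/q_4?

469/43

Using pₖ = aₖpₖ₋₁ + pₖ₋₂, qₖ = aₖqₖ₋₁ + qₖ₋₂ (with p₋₁=1, p₋₂=0, q₋₁=0, q₋₂=1):
  k=0: a=10, p=10, q=1
  k=1: a=1, p=11, q=1
  k=2: a=9, p=109, q=10
  k=3: a=1, p=120, q=11
  k=4: a=3, p=469, q=43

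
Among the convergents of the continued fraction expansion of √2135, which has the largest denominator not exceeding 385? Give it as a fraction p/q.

√2135 = [46; 4, 1, 5, 1, 4, 92, …] (period length 6).
Convergents:
  p_0/q_0 = 46/1
  p_1/q_1 = 185/4
  p_2/q_2 = 231/5
  p_3/q_3 = 1340/29
  p_4/q_4 = 1571/34
  p_5/q_5 = 7624/165
  p_6/q_6 = 702979/15214
q_5 = 165 ≤ 385 < 15214 = q_6, so the answer is 7624/165.

7624/165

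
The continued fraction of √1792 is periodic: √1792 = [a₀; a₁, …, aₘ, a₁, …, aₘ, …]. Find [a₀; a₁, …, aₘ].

a₀ = ⌊√1792⌋ = 42.
With m₀=0, d₀=1 and mₖ₊₁ = dₖaₖ − mₖ, dₖ₊₁ = (n − mₖ₊₁²)/dₖ, aₖ₊₁ = ⌊(a₀+mₖ₊₁)/dₖ₊₁⌋:
  k=1: m=42, d=28, a=3
  k=2: m=42, d=1, a=84
d=1 and a=2a₀=84 at k=2, so the next step gives (m, d) = (42, 28) again — its k=1 value — and the period has length 2.

[42; 3, 84]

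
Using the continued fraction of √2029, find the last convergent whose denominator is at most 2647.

√2029 = [45; 22, 1, 1, 22, 90, …] (period length 5).
Convergents:
  p_0/q_0 = 45/1
  p_1/q_1 = 991/22
  p_2/q_2 = 1036/23
  p_3/q_3 = 2027/45
  p_4/q_4 = 45630/1013
  p_5/q_5 = 4108727/91215
q_4 = 1013 ≤ 2647 < 91215 = q_5, so the answer is 45630/1013.

45630/1013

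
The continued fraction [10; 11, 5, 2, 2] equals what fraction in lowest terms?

Using pₖ = aₖpₖ₋₁ + pₖ₋₂ and qₖ = aₖqₖ₋₁ + qₖ₋₂:
  k=0: a=10, p=10, q=1
  k=1: a=11, p=111, q=11
  k=2: a=5, p=565, q=56
  k=3: a=2, p=1241, q=123
  k=4: a=2, p=3047, q=302

3047/302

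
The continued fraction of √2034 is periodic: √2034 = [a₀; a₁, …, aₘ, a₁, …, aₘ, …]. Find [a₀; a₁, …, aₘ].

a₀ = ⌊√2034⌋ = 45.
With m₀=0, d₀=1 and mₖ₊₁ = dₖaₖ − mₖ, dₖ₊₁ = (n − mₖ₊₁²)/dₖ, aₖ₊₁ = ⌊(a₀+mₖ₊₁)/dₖ₊₁⌋:
  k=1: m=45, d=9, a=10
  k=2: m=45, d=1, a=90
d=1 and a=2a₀=90 at k=2, so the next step gives (m, d) = (45, 9) again — its k=1 value — and the period has length 2.

[45; 10, 90]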